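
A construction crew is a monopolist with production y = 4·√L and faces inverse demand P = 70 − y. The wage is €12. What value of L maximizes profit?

L* = 25

Marginal revenue from the inverse demand is MR = 70 − 2y.
The marginal product is MP_L = 2·L^(-1/2).
A monopolist hires until marginal revenue product equals the wage: MR·MP_L = w.
At L, y = 4·√L. Substituting and solving: (70 − 8·√L)·2·L^(-1/2) = 12 gives L = 25.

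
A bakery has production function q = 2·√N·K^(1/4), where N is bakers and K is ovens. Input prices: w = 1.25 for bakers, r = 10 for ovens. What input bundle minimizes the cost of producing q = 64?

Cost minimization requires the marginal rate of technical substitution to equal the input-price ratio: MP_N/MP_K = w/r.
Here MP_N/MP_K = (1/2)·(K/N)/(1/4) = 2·(K/N). Setting this equal to 1.25/10 = 0.125 gives K = 0.0625N.
Substituting into q = 64: 2·N^(1/2)·(0.0625N)^(1/4) = 64.
Solving, N = 256 and K = 16.

N* = 256, K* = 16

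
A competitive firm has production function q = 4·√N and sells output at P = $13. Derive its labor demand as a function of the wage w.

MP_N = (1/2)·4·N^(-1/2) = 2·N^(-1/2).
Setting P·MP_N = w: 26·N^(-1/2) = w.
Solving for N: N^(-1/2) = w/26, so N = (26/w)^(2).

N(w) = 676/w²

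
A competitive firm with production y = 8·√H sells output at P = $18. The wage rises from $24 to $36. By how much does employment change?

From P·MP_H = w with MP_H = 4·H^(-1/2), the labor demand is H(w) = (72/w)^(2).
At w = 24: H = 9. At w = 36: H = 4.
ΔH = 4 − 9 = -5.

ΔH = -5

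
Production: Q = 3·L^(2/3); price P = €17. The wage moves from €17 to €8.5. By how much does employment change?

ΔL = 56

From P·MP_L = w with MP_L = 2·L^(-1/3), the labor demand is L(w) = (34/w)^(3).
At w = 17: L = 8. At w = 8.5: L = 64.
ΔL = 64 − 8 = 56.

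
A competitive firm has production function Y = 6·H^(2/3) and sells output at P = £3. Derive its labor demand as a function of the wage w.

MP_H = (2/3)·6·H^(-1/3) = 4·H^(-1/3).
Setting P·MP_H = w: 12·H^(-1/3) = w.
Solving for H: H^(-1/3) = w/12, so H = (12/w)^(3).

H(w) = 1728/w³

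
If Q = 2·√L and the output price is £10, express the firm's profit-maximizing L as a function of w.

L(w) = 100/w²

MP_L = (1/2)·2·L^(-1/2) = L^(-1/2).
Setting P·MP_L = w: 10·L^(-1/2) = w.
Solving for L: L^(-1/2) = w/10, so L = (10/w)^(2).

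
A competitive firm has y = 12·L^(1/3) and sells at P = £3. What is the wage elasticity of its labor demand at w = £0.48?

ε = -1.5

MP_L = (1/3)·12·L^(-2/3), so P·MP_L = w gives 12·L^(-2/3) = w.
Solving, L(w) = (12/w)^(3/2). This is a constant-elasticity form: L ∝ w^(−3/2), so ε = −3/2.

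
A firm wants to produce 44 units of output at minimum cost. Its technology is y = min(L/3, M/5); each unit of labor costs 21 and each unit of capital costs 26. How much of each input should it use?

L* = 132, M* = 220

With a fixed-proportions technology, the cost-minimizing bundle uses no slack in either input: L/3 = M/5 = y.
So L = 3·44 = 132 and M = 5·44 = 220.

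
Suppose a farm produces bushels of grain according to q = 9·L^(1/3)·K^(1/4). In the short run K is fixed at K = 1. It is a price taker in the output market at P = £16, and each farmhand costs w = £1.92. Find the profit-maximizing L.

With K = 1, MP_L = (1/3)·9·L^(-2/3)·1^(1/4) = 3·L^(-2/3).
Profit maximization for a price taker requires P·MP_L = w: 16·3·L^(-2/3) = 1.92.
So L^(-2/3) = 0.04, which gives L = 125.

L* = 125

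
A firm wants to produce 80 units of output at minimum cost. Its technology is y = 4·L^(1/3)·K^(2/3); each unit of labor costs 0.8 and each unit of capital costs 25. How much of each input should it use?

Cost minimization requires the marginal rate of technical substitution to equal the input-price ratio: MP_L/MP_K = w/r.
Here MP_L/MP_K = (1/3)·(K/L)/(2/3) = 0.5·(K/L). Setting this equal to 0.8/25 = 0.032 gives K = 0.064L.
Substituting into y = 80: 4·L^(1/3)·(0.064L)^(2/3) = 80.
Solving, L = 125 and K = 8.

L* = 125, K* = 8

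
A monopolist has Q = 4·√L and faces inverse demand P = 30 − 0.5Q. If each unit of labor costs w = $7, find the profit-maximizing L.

L* = 16

Marginal revenue from the inverse demand is MR = 30 − Q.
The marginal product is MP_L = 2·L^(-1/2).
A monopolist hires until marginal revenue product equals the wage: MR·MP_L = w.
At L, Q = 4·√L. Substituting and solving: (30 − 4·√L)·2·L^(-1/2) = 7 gives L = 16.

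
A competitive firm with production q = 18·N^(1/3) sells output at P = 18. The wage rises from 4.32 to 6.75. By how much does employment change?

ΔN = -61

From P·MP_N = w with MP_N = 6·N^(-2/3), the labor demand is N(w) = (108/w)^(3/2).
At w = 4.32: N = 125. At w = 6.75: N = 64.
ΔN = 64 − 125 = -61.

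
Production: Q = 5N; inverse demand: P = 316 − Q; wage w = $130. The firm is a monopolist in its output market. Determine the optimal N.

Marginal revenue from the inverse demand is MR = 316 − 2Q.
The marginal product is MP_N = 5.
A monopolist hires until marginal revenue product equals the wage: MR·MP_N = w.
(316 − 10N)·5 = 130, so N = 29.

N* = 29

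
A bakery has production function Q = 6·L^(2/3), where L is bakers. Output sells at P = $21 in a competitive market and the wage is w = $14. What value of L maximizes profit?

L* = 216

MP_L = (2/3)·6·L^(-1/3) = 4·L^(-1/3).
Profit maximization for a price taker requires P·MP_L = w: 21·4·L^(-1/3) = 14.
So L^(-1/3) = 1/6, which gives L = 216.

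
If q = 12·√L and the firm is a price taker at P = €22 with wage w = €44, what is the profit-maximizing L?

L* = 9

MP_L = (1/2)·12·L^(-1/2) = 6·L^(-1/2).
Profit maximization for a price taker requires P·MP_L = w: 22·6·L^(-1/2) = 44.
So L^(-1/2) = 1/3, which gives L = 9.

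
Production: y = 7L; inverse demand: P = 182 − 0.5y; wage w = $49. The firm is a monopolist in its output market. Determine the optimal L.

Marginal revenue from the inverse demand is MR = 182 − y.
The marginal product is MP_L = 7.
A monopolist hires until marginal revenue product equals the wage: MR·MP_L = w.
(182 − 7L)·7 = 49, so L = 25.

L* = 25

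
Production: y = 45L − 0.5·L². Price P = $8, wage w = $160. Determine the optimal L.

The marginal product of L is MP_L = 45 − L.
A price-taking firm hires until the value of the marginal product equals the wage: P·MP_L = w, so 8·(45 − L) = 160.
Then 45 − L = 20, giving L = 25.

L* = 25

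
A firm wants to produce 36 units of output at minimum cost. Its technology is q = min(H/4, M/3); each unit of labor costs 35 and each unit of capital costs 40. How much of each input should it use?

H* = 144, M* = 108

With a fixed-proportions technology, the cost-minimizing bundle uses no slack in either input: H/4 = M/3 = q.
So H = 4·36 = 144 and M = 3·36 = 108.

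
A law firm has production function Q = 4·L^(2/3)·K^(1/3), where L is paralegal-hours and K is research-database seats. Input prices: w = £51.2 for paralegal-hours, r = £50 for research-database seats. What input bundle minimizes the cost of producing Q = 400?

L* = 125, K* = 64

Cost minimization requires the marginal rate of technical substitution to equal the input-price ratio: MP_L/MP_K = w/r.
Here MP_L/MP_K = (2/3)·(K/L)/(1/3) = 2·(K/L). Setting this equal to 51.2/50 = 1.024 gives K = 0.512L.
Substituting into Q = 400: 4·L^(2/3)·(0.512L)^(1/3) = 400.
Solving, L = 125 and K = 64.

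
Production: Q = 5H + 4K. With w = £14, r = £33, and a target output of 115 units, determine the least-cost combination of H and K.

The inputs are perfect substitutes, so the firm uses whichever has the lower cost per unit of output.
Cost per unit of output via H is w/5 = 2.8; via K it is r/4 = 8.25. H is cheaper.
Producing Q = 115 with H alone: H = 23, K = 0.

H* = 23, K* = 0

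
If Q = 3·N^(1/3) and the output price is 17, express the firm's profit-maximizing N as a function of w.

MP_N = (1/3)·3·N^(-2/3) = N^(-2/3).
Setting P·MP_N = w: 17·N^(-2/3) = w.
Solving for N: N^(-2/3) = w/17, so N = (17/w)^(3/2).

N(w) = (17/w)^(3/2)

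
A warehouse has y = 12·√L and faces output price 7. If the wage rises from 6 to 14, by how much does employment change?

ΔL = -40

From P·MP_L = w with MP_L = 6·L^(-1/2), the labor demand is L(w) = (42/w)^(2).
At w = 6: L = 49. At w = 14: L = 9.
ΔL = 9 − 49 = -40.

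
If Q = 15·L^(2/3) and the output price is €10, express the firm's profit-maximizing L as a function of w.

L(w) = 1000000/w³

MP_L = (2/3)·15·L^(-1/3) = 10·L^(-1/3).
Setting P·MP_L = w: 100·L^(-1/3) = w.
Solving for L: L^(-1/3) = w/100, so L = (100/w)^(3).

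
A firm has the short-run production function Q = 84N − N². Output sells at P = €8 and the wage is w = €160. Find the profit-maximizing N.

N* = 32

The marginal product of N is MP_N = 84 − 2N.
A price-taking firm hires until the value of the marginal product equals the wage: P·MP_N = w, so 8·(84 − 2N) = 160.
Then 84 − 2N = 20, giving N = 32.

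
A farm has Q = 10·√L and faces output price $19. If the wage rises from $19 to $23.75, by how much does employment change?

From P·MP_L = w with MP_L = 5·L^(-1/2), the labor demand is L(w) = (95/w)^(2).
At w = 19: L = 25. At w = 23.75: L = 16.
ΔL = 16 − 25 = -9.

ΔL = -9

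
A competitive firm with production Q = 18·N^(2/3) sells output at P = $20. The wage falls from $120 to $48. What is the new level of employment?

N* = 125

From P·MP_N = w with MP_N = 12·N^(-1/3), the labor demand is N(w) = (240/w)^(3).
At w = 120: N = 8. At w = 48: N = 125.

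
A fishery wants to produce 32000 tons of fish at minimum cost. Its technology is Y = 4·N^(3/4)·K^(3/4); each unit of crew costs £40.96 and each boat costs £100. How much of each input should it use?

Cost minimization requires the marginal rate of technical substitution to equal the input-price ratio: MP_N/MP_K = w/r.
Here MP_N/MP_K = (3/4)·(K/N)/(3/4) = (K/N). Setting this equal to 40.96/100 = 0.4096 gives K = 0.4096N.
Substituting into Y = 32000: 4·N^(3/4)·(0.4096N)^(3/4) = 32000.
Solving, N = 625 and K = 256.

N* = 625, K* = 256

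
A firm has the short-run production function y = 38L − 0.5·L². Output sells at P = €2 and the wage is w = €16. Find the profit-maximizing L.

L* = 30

The marginal product of L is MP_L = 38 − L.
A price-taking firm hires until the value of the marginal product equals the wage: P·MP_L = w, so 2·(38 − L) = 16.
Then 38 − L = 8, giving L = 30.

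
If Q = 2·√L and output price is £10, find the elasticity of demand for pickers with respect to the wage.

MP_L = (1/2)·2·L^(-1/2), so P·MP_L = w gives 10·L^(-1/2) = w.
Solving, L(w) = (10/w)^(2). This is a constant-elasticity form: L ∝ w^(−2), so ε = −2.

ε = -2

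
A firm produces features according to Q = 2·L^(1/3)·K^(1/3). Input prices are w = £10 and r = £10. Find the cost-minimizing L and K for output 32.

Cost minimization requires the marginal rate of technical substitution to equal the input-price ratio: MP_L/MP_K = w/r.
Here MP_L/MP_K = (1/3)·(K/L)/(1/3) = (K/L). Setting this equal to 10/10 = 1 gives K = L.
Substituting into Q = 32: 2·L^(1/3)·(L)^(1/3) = 32.
Solving, L = 64 and K = 64.

L* = 64, K* = 64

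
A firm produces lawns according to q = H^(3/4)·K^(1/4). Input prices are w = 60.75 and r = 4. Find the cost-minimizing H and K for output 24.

Cost minimization requires the marginal rate of technical substitution to equal the input-price ratio: MP_H/MP_K = w/r.
Here MP_H/MP_K = (3/4)·(K/H)/(1/4) = 3·(K/H). Setting this equal to 60.75/4 = 15.1875 gives K = 5.0625H.
Substituting into q = 24: H^(3/4)·(5.0625H)^(1/4) = 24.
Solving, H = 16 and K = 81.

H* = 16, K* = 81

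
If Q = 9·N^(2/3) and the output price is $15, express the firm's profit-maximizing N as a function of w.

N(w) = 729000/w³

MP_N = (2/3)·9·N^(-1/3) = 6·N^(-1/3).
Setting P·MP_N = w: 90·N^(-1/3) = w.
Solving for N: N^(-1/3) = w/90, so N = (90/w)^(3).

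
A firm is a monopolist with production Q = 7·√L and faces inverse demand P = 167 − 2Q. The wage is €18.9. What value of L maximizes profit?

Marginal revenue from the inverse demand is MR = 167 − 4Q.
The marginal product is MP_L = 3.5·L^(-1/2).
A monopolist hires until marginal revenue product equals the wage: MR·MP_L = w.
At L, Q = 7·√L. Substituting and solving: (167 − 28·√L)·3.5·L^(-1/2) = 18.9 gives L = 25.

L* = 25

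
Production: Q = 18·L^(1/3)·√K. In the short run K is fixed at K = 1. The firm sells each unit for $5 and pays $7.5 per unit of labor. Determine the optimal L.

L* = 8

With K = 1, MP_L = (1/3)·18·L^(-2/3)·1^(1/2) = 6·L^(-2/3).
Profit maximization for a price taker requires P·MP_L = w: 5·6·L^(-2/3) = 7.5.
So L^(-2/3) = 0.25, which gives L = 8.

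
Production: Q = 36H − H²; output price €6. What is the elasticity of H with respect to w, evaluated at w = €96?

ε = -0.8

From P·MP_H = w with MP_H = 36 − 2H, labor demand is H(w) = (36 − w/6)/2.
dH/dw = −1/(12) = -1/12.
At w = 96, H = 10, so ε = (dH/dw)·(w/H) = (-1/12)·(96/10) = -0.8.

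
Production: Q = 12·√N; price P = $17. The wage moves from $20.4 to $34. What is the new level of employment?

N* = 9

From P·MP_N = w with MP_N = 6·N^(-1/2), the labor demand is N(w) = (102/w)^(2).
At w = 20.4: N = 25. At w = 34: N = 9.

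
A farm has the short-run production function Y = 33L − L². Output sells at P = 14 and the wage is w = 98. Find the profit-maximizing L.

L* = 13

The marginal product of L is MP_L = 33 − 2L.
A price-taking firm hires until the value of the marginal product equals the wage: P·MP_L = w, so 14·(33 − 2L) = 98.
Then 33 − 2L = 7, giving L = 13.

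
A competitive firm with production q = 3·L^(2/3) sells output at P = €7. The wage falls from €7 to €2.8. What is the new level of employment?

L* = 125

From P·MP_L = w with MP_L = 2·L^(-1/3), the labor demand is L(w) = (14/w)^(3).
At w = 7: L = 8. At w = 2.8: L = 125.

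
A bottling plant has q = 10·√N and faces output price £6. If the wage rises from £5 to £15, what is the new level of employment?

N* = 4

From P·MP_N = w with MP_N = 5·N^(-1/2), the labor demand is N(w) = (30/w)^(2).
At w = 5: N = 36. At w = 15: N = 4.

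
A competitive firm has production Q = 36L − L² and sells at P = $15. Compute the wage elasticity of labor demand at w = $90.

From P·MP_L = w with MP_L = 36 − 2L, labor demand is L(w) = (36 − w/15)/2.
dL/dw = −1/(30) = -1/30.
At w = 90, L = 15, so ε = (dL/dw)·(w/L) = (-1/30)·(90/15) = -0.2.

ε = -0.2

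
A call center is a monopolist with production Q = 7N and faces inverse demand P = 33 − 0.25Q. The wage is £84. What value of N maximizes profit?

N* = 6

Marginal revenue from the inverse demand is MR = 33 − 0.5Q.
The marginal product is MP_N = 7.
A monopolist hires until marginal revenue product equals the wage: MR·MP_N = w.
(33 − 3.5N)·7 = 84, so N = 6.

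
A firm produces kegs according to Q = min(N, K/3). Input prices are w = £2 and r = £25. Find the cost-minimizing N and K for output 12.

N* = 12, K* = 36

With a fixed-proportions technology, the cost-minimizing bundle uses no slack in either input: N = K/3 = Q.
So N = 12 and K = 3·12 = 36.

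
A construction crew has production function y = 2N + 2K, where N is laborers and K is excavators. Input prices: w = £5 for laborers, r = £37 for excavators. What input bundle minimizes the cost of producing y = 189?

N* = 94.5, K* = 0

The inputs are perfect substitutes, so the firm uses whichever has the lower cost per unit of output.
Cost per unit of output via N is w/2 = 2.5; via K it is r/2 = 18.5. N is cheaper.
Producing y = 189 with N alone: N = 94.5, K = 0.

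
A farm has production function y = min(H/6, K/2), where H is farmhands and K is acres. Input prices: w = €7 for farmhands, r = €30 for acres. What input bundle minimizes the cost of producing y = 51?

H* = 306, K* = 102

With a fixed-proportions technology, the cost-minimizing bundle uses no slack in either input: H/6 = K/2 = y.
So H = 6·51 = 306 and K = 2·51 = 102.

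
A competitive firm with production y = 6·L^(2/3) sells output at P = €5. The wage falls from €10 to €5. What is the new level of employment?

From P·MP_L = w with MP_L = 4·L^(-1/3), the labor demand is L(w) = (20/w)^(3).
At w = 10: L = 8. At w = 5: L = 64.

L* = 64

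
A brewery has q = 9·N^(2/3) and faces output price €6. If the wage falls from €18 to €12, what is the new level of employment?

N* = 27

From P·MP_N = w with MP_N = 6·N^(-1/3), the labor demand is N(w) = (36/w)^(3).
At w = 18: N = 8. At w = 12: N = 27.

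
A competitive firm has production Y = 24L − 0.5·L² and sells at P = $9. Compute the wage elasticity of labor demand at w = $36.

ε = -0.2

From P·MP_L = w with MP_L = 24 − L, labor demand is L(w) = 24 − w/9.
dL/dw = −1/(9) = -1/9.
At w = 36, L = 20, so ε = (dL/dw)·(w/L) = (-1/9)·(36/20) = -0.2.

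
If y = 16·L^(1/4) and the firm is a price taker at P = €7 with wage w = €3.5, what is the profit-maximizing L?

L* = 16

MP_L = (1/4)·16·L^(-3/4) = 4·L^(-3/4).
Profit maximization for a price taker requires P·MP_L = w: 7·4·L^(-3/4) = 3.5.
So L^(-3/4) = 0.125, which gives L = 16.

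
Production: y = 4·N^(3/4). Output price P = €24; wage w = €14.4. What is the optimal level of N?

MP_N = (3/4)·4·N^(-1/4) = 3·N^(-1/4).
Profit maximization for a price taker requires P·MP_N = w: 24·3·N^(-1/4) = 14.4.
So N^(-1/4) = 0.2, which gives N = 625.

N* = 625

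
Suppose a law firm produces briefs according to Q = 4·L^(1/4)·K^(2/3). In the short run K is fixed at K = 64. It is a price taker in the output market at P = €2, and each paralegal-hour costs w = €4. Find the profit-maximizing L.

L* = 16

With K = 64, MP_L = (1/4)·4·L^(-3/4)·64^(2/3) = 16·L^(-3/4).
Profit maximization for a price taker requires P·MP_L = w: 2·16·L^(-3/4) = 4.
So L^(-3/4) = 0.125, which gives L = 16.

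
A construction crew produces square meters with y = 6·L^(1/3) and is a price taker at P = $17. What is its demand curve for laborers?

MP_L = (1/3)·6·L^(-2/3) = 2·L^(-2/3).
Setting P·MP_L = w: 34·L^(-2/3) = w.
Solving for L: L^(-2/3) = w/34, so L = (34/w)^(3/2).

L(w) = (34/w)^(3/2)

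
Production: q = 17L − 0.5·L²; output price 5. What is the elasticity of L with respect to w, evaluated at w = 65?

ε = -3.25

From P·MP_L = w with MP_L = 17 − L, labor demand is L(w) = 17 − w/5.
dL/dw = −1/(5) = -0.2.
At w = 65, L = 4, so ε = (dL/dw)·(w/L) = (-0.2)·(65/4) = -3.25.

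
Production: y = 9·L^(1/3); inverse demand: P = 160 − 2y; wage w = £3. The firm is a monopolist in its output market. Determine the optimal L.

L* = 64

Marginal revenue from the inverse demand is MR = 160 − 4y.
The marginal product is MP_L = 3·L^(-2/3).
A monopolist hires until marginal revenue product equals the wage: MR·MP_L = w.
At L, y = 9·L^(1/3). Substituting and solving: (160 − 36·L^(1/3))·3·L^(-2/3) = 3 gives L = 64.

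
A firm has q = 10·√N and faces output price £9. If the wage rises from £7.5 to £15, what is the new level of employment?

N* = 9

From P·MP_N = w with MP_N = 5·N^(-1/2), the labor demand is N(w) = (45/w)^(2).
At w = 7.5: N = 36. At w = 15: N = 9.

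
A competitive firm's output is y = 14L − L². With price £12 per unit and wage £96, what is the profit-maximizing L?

L* = 3

The marginal product of L is MP_L = 14 − 2L.
A price-taking firm hires until the value of the marginal product equals the wage: P·MP_L = w, so 12·(14 − 2L) = 96.
Then 14 − 2L = 8, giving L = 3.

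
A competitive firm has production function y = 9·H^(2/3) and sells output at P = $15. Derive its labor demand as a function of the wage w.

MP_H = (2/3)·9·H^(-1/3) = 6·H^(-1/3).
Setting P·MP_H = w: 90·H^(-1/3) = w.
Solving for H: H^(-1/3) = w/90, so H = (90/w)^(3).

H(w) = 729000/w³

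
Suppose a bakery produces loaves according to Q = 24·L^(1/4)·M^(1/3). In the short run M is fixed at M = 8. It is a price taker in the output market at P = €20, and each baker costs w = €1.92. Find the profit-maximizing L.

L* = 625

With M = 8, MP_L = (1/4)·24·L^(-3/4)·8^(1/3) = 12·L^(-3/4).
Profit maximization for a price taker requires P·MP_L = w: 20·12·L^(-3/4) = 1.92.
So L^(-3/4) = 0.008, which gives L = 625.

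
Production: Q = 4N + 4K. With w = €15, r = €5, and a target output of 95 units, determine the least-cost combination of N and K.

The inputs are perfect substitutes, so the firm uses whichever has the lower cost per unit of output.
Cost per unit of output via N is w/4 = 3.75; via K it is r/4 = 1.25. K is cheaper.
Producing Q = 95 with K alone: N = 0, K = 23.75.

N* = 0, K* = 23.75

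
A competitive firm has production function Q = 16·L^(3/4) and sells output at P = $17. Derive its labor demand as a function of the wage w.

L(w) = (204/w)^(4)

MP_L = (3/4)·16·L^(-1/4) = 12·L^(-1/4).
Setting P·MP_L = w: 204·L^(-1/4) = w.
Solving for L: L^(-1/4) = w/204, so L = (204/w)^(4).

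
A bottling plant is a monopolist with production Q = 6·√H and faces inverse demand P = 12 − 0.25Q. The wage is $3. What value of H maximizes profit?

Marginal revenue from the inverse demand is MR = 12 − 0.5Q.
The marginal product is MP_H = 3·H^(-1/2).
A monopolist hires until marginal revenue product equals the wage: MR·MP_H = w.
At H, Q = 6·√H. Substituting and solving: (12 − 3·√H)·3·H^(-1/2) = 3 gives H = 9.

H* = 9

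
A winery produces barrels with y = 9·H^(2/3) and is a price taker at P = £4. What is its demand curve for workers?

MP_H = (2/3)·9·H^(-1/3) = 6·H^(-1/3).
Setting P·MP_H = w: 24·H^(-1/3) = w.
Solving for H: H^(-1/3) = w/24, so H = (24/w)^(3).

H(w) = 13824/w³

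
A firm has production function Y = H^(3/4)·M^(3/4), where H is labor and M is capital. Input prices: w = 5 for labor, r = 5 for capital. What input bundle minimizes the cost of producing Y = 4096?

H* = 256, M* = 256

Cost minimization requires the marginal rate of technical substitution to equal the input-price ratio: MP_H/MP_M = w/r.
Here MP_H/MP_M = (3/4)·(M/H)/(3/4) = (M/H). Setting this equal to 5/5 = 1 gives M = H.
Substituting into Y = 4096: H^(3/4)·(H)^(3/4) = 4096.
Solving, H = 256 and M = 256.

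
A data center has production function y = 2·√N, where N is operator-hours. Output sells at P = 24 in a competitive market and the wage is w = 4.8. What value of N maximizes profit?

MP_N = (1/2)·2·N^(-1/2) = N^(-1/2).
Profit maximization for a price taker requires P·MP_N = w: 24·N^(-1/2) = 4.8.
So N^(-1/2) = 0.2, which gives N = 25.

N* = 25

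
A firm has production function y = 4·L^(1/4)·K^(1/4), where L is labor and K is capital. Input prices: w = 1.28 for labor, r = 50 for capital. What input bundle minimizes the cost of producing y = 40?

L* = 625, K* = 16

Cost minimization requires the marginal rate of technical substitution to equal the input-price ratio: MP_L/MP_K = w/r.
Here MP_L/MP_K = (1/4)·(K/L)/(1/4) = (K/L). Setting this equal to 1.28/50 = 0.0256 gives K = 0.0256L.
Substituting into y = 40: 4·L^(1/4)·(0.0256L)^(1/4) = 40.
Solving, L = 625 and K = 16.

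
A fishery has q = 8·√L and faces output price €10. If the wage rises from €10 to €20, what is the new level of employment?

L* = 4

From P·MP_L = w with MP_L = 4·L^(-1/2), the labor demand is L(w) = (40/w)^(2).
At w = 10: L = 16. At w = 20: L = 4.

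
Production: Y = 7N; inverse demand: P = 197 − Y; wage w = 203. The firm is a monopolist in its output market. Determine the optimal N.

Marginal revenue from the inverse demand is MR = 197 − 2Y.
The marginal product is MP_N = 7.
A monopolist hires until marginal revenue product equals the wage: MR·MP_N = w.
(197 − 14N)·7 = 203, so N = 12.

N* = 12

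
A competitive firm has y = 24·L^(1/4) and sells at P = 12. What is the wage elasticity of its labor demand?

ε = -4/3

MP_L = (1/4)·24·L^(-3/4), so P·MP_L = w gives 72·L^(-3/4) = w.
Solving, L(w) = (72/w)^(4/3). This is a constant-elasticity form: L ∝ w^(−4/3), so ε = −4/3.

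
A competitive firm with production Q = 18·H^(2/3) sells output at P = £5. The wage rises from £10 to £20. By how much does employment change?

From P·MP_H = w with MP_H = 12·H^(-1/3), the labor demand is H(w) = (60/w)^(3).
At w = 10: H = 216. At w = 20: H = 27.
ΔH = 27 − 216 = -189.

ΔH = -189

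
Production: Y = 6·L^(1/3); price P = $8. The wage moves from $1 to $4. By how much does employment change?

ΔL = -56

From P·MP_L = w with MP_L = 2·L^(-2/3), the labor demand is L(w) = (16/w)^(3/2).
At w = 1: L = 64. At w = 4: L = 8.
ΔL = 8 − 64 = -56.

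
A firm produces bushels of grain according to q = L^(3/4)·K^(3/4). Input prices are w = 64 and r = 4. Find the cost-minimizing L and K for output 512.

Cost minimization requires the marginal rate of technical substitution to equal the input-price ratio: MP_L/MP_K = w/r.
Here MP_L/MP_K = (3/4)·(K/L)/(3/4) = (K/L). Setting this equal to 64/4 = 16 gives K = 16L.
Substituting into q = 512: L^(3/4)·(16L)^(3/4) = 512.
Solving, L = 16 and K = 256.

L* = 16, K* = 256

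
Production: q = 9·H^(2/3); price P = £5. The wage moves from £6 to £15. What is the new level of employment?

From P·MP_H = w with MP_H = 6·H^(-1/3), the labor demand is H(w) = (30/w)^(3).
At w = 6: H = 125. At w = 15: H = 8.

H* = 8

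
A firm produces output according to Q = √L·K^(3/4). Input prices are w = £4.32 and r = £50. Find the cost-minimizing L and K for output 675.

Cost minimization requires the marginal rate of technical substitution to equal the input-price ratio: MP_L/MP_K = w/r.
Here MP_L/MP_K = (1/2)·(K/L)/(3/4) = (2/3)·(K/L). Setting this equal to 4.32/50 = 0.0864 gives K = 0.1296L.
Substituting into Q = 675: L^(1/2)·(0.1296L)^(3/4) = 675.
Solving, L = 625 and K = 81.

L* = 625, K* = 81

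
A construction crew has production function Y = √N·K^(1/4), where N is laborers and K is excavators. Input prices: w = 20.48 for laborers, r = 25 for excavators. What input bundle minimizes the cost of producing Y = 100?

Cost minimization requires the marginal rate of technical substitution to equal the input-price ratio: MP_N/MP_K = w/r.
Here MP_N/MP_K = (1/2)·(K/N)/(1/4) = 2·(K/N). Setting this equal to 20.48/25 = 0.8192 gives K = 0.4096N.
Substituting into Y = 100: N^(1/2)·(0.4096N)^(1/4) = 100.
Solving, N = 625 and K = 256.

N* = 625, K* = 256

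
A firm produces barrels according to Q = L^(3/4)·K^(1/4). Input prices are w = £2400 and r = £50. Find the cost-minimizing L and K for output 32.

L* = 16, K* = 256

Cost minimization requires the marginal rate of technical substitution to equal the input-price ratio: MP_L/MP_K = w/r.
Here MP_L/MP_K = (3/4)·(K/L)/(1/4) = 3·(K/L). Setting this equal to 2400/50 = 48 gives K = 16L.
Substituting into Q = 32: L^(3/4)·(16L)^(1/4) = 32.
Solving, L = 16 and K = 256.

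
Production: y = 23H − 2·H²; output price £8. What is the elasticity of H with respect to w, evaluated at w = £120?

ε = -1.875

From P·MP_H = w with MP_H = 23 − 4H, labor demand is H(w) = (23 − w/8)/4.
dH/dw = −1/(32) = -0.03125.
At w = 120, H = 2, so ε = (dH/dw)·(w/H) = (-0.03125)·(120/2) = -1.875.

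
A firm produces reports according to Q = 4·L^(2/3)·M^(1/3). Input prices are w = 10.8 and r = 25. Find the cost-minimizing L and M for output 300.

Cost minimization requires the marginal rate of technical substitution to equal the input-price ratio: MP_L/MP_M = w/r.
Here MP_L/MP_M = (2/3)·(M/L)/(1/3) = 2·(M/L). Setting this equal to 10.8/25 = 0.432 gives M = 0.216L.
Substituting into Q = 300: 4·L^(2/3)·(0.216L)^(1/3) = 300.
Solving, L = 125 and M = 27.

L* = 125, M* = 27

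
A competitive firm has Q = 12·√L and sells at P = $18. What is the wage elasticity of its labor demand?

ε = -2

MP_L = (1/2)·12·L^(-1/2), so P·MP_L = w gives 108·L^(-1/2) = w.
Solving, L(w) = (108/w)^(2). This is a constant-elasticity form: L ∝ w^(−2), so ε = −2.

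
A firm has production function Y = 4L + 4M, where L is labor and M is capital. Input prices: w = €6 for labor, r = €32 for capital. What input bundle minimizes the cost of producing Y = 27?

The inputs are perfect substitutes, so the firm uses whichever has the lower cost per unit of output.
Cost per unit of output via L is w/4 = 1.5; via M it is r/4 = 8. L is cheaper.
Producing Y = 27 with L alone: L = 6.75, M = 0.

L* = 6.75, M* = 0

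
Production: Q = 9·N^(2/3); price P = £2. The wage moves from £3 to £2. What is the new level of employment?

N* = 216

From P·MP_N = w with MP_N = 6·N^(-1/3), the labor demand is N(w) = (12/w)^(3).
At w = 3: N = 64. At w = 2: N = 216.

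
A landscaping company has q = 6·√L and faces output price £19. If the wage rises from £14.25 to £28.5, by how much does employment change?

ΔL = -12

From P·MP_L = w with MP_L = 3·L^(-1/2), the labor demand is L(w) = (57/w)^(2).
At w = 14.25: L = 16. At w = 28.5: L = 4.
ΔL = 4 − 16 = -12.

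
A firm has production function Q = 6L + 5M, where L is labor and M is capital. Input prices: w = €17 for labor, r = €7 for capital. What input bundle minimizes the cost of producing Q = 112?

The inputs are perfect substitutes, so the firm uses whichever has the lower cost per unit of output.
Cost per unit of output via L is w/6 = 17/6; via M it is r/5 = 1.4. M is cheaper.
Producing Q = 112 with M alone: L = 0, M = 22.4.

L* = 0, M* = 22.4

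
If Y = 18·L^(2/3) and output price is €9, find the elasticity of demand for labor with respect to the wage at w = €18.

MP_L = (2/3)·18·L^(-1/3), so P·MP_L = w gives 108·L^(-1/3) = w.
Solving, L(w) = (108/w)^(3). This is a constant-elasticity form: L ∝ w^(−3), so ε = −3.

ε = -3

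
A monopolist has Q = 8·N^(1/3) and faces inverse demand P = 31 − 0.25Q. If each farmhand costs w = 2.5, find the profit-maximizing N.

N* = 64

Marginal revenue from the inverse demand is MR = 31 − 0.5Q.
The marginal product is MP_N = (8/3)·N^(-2/3).
A monopolist hires until marginal revenue product equals the wage: MR·MP_N = w.
At N, Q = 8·N^(1/3). Substituting and solving: (31 − 4·N^(1/3))·(8/3)·N^(-2/3) = 2.5 gives N = 64.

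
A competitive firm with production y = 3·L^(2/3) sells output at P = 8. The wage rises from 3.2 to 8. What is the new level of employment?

From P·MP_L = w with MP_L = 2·L^(-1/3), the labor demand is L(w) = (16/w)^(3).
At w = 3.2: L = 125. At w = 8: L = 8.

L* = 8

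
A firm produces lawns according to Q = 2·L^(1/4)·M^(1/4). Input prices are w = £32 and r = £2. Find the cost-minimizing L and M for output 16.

Cost minimization requires the marginal rate of technical substitution to equal the input-price ratio: MP_L/MP_M = w/r.
Here MP_L/MP_M = (1/4)·(M/L)/(1/4) = (M/L). Setting this equal to 32/2 = 16 gives M = 16L.
Substituting into Q = 16: 2·L^(1/4)·(16L)^(1/4) = 16.
Solving, L = 16 and M = 256.

L* = 16, M* = 256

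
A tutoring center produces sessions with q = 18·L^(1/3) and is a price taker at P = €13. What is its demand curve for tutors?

MP_L = (1/3)·18·L^(-2/3) = 6·L^(-2/3).
Setting P·MP_L = w: 78·L^(-2/3) = w.
Solving for L: L^(-2/3) = w/78, so L = (78/w)^(3/2).

L(w) = (78/w)^(3/2)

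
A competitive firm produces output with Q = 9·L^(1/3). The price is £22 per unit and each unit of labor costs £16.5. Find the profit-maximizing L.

MP_L = (1/3)·9·L^(-2/3) = 3·L^(-2/3).
Profit maximization for a price taker requires P·MP_L = w: 22·3·L^(-2/3) = 16.5.
So L^(-2/3) = 0.25, which gives L = 8.

L* = 8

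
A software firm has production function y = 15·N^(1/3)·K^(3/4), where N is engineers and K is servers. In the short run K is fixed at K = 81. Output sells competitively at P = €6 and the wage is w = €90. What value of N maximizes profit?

N* = 27

With K = 81, MP_N = (1/3)·15·N^(-2/3)·81^(3/4) = 135·N^(-2/3).
Profit maximization for a price taker requires P·MP_N = w: 6·135·N^(-2/3) = 90.
So N^(-2/3) = 1/9, which gives N = 27.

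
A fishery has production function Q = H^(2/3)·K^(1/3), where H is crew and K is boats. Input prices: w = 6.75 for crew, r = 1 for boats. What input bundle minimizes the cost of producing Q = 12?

H* = 8, K* = 27

Cost minimization requires the marginal rate of technical substitution to equal the input-price ratio: MP_H/MP_K = w/r.
Here MP_H/MP_K = (2/3)·(K/H)/(1/3) = 2·(K/H). Setting this equal to 6.75/1 = 6.75 gives K = 3.375H.
Substituting into Q = 12: H^(2/3)·(3.375H)^(1/3) = 12.
Solving, H = 8 and K = 27.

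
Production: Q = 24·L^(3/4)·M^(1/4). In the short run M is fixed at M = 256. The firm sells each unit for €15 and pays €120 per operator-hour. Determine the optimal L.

L* = 6561

With M = 256, MP_L = (3/4)·24·L^(-1/4)·256^(1/4) = 72·L^(-1/4).
Profit maximization for a price taker requires P·MP_L = w: 15·72·L^(-1/4) = 120.
So L^(-1/4) = 1/9, which gives L = 6561.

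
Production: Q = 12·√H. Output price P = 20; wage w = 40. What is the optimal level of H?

MP_H = (1/2)·12·H^(-1/2) = 6·H^(-1/2).
Profit maximization for a price taker requires P·MP_H = w: 20·6·H^(-1/2) = 40.
So H^(-1/2) = 1/3, which gives H = 9.

H* = 9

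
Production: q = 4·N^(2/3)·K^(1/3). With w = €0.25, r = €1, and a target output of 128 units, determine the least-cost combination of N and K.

Cost minimization requires the marginal rate of technical substitution to equal the input-price ratio: MP_N/MP_K = w/r.
Here MP_N/MP_K = (2/3)·(K/N)/(1/3) = 2·(K/N). Setting this equal to 0.25/1 = 0.25 gives K = 0.125N.
Substituting into q = 128: 4·N^(2/3)·(0.125N)^(1/3) = 128.
Solving, N = 64 and K = 8.

N* = 64, K* = 8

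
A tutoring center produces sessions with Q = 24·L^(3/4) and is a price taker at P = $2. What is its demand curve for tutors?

MP_L = (3/4)·24·L^(-1/4) = 18·L^(-1/4).
Setting P·MP_L = w: 36·L^(-1/4) = w.
Solving for L: L^(-1/4) = w/36, so L = (36/w)^(4).

L(w) = 1679616/w^(4)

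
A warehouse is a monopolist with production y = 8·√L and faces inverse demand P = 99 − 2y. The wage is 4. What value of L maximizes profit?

Marginal revenue from the inverse demand is MR = 99 − 4y.
The marginal product is MP_L = 4·L^(-1/2).
A monopolist hires until marginal revenue product equals the wage: MR·MP_L = w.
At L, y = 8·√L. Substituting and solving: (99 − 32·√L)·4·L^(-1/2) = 4 gives L = 9.

L* = 9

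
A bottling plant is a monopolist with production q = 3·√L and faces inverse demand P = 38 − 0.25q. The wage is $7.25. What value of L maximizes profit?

Marginal revenue from the inverse demand is MR = 38 − 0.5q.
The marginal product is MP_L = 1.5·L^(-1/2).
A monopolist hires until marginal revenue product equals the wage: MR·MP_L = w.
At L, q = 3·√L. Substituting and solving: (38 − 1.5·√L)·1.5·L^(-1/2) = 7.25 gives L = 36.

L* = 36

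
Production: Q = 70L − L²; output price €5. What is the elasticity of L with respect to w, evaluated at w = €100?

ε = -0.4

From P·MP_L = w with MP_L = 70 − 2L, labor demand is L(w) = (70 − w/5)/2.
dL/dw = −1/(10) = -0.1.
At w = 100, L = 25, so ε = (dL/dw)·(w/L) = (-0.1)·(100/25) = -0.4.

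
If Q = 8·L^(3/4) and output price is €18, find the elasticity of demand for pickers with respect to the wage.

ε = -4

MP_L = (3/4)·8·L^(-1/4), so P·MP_L = w gives 108·L^(-1/4) = w.
Solving, L(w) = (108/w)^(4). This is a constant-elasticity form: L ∝ w^(−4), so ε = −4.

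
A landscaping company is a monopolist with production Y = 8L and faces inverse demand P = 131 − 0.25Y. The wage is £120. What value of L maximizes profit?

L* = 29

Marginal revenue from the inverse demand is MR = 131 − 0.5Y.
The marginal product is MP_L = 8.
A monopolist hires until marginal revenue product equals the wage: MR·MP_L = w.
(131 − 4L)·8 = 120, so L = 29.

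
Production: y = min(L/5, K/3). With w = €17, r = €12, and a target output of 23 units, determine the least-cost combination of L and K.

With a fixed-proportions technology, the cost-minimizing bundle uses no slack in either input: L/5 = K/3 = y.
So L = 5·23 = 115 and K = 3·23 = 69.

L* = 115, K* = 69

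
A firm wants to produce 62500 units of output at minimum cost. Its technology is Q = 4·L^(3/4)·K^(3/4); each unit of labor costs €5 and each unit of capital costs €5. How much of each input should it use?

L* = 625, K* = 625

Cost minimization requires the marginal rate of technical substitution to equal the input-price ratio: MP_L/MP_K = w/r.
Here MP_L/MP_K = (3/4)·(K/L)/(3/4) = (K/L). Setting this equal to 5/5 = 1 gives K = L.
Substituting into Q = 62500: 4·L^(3/4)·(L)^(3/4) = 62500.
Solving, L = 625 and K = 625.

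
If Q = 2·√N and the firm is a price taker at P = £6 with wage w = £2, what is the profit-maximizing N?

N* = 9

MP_N = (1/2)·2·N^(-1/2) = N^(-1/2).
Profit maximization for a price taker requires P·MP_N = w: 6·N^(-1/2) = 2.
So N^(-1/2) = 1/3, which gives N = 9.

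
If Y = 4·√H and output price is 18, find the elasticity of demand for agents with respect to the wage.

MP_H = (1/2)·4·H^(-1/2), so P·MP_H = w gives 36·H^(-1/2) = w.
Solving, H(w) = (36/w)^(2). This is a constant-elasticity form: H ∝ w^(−2), so ε = −2.

ε = -2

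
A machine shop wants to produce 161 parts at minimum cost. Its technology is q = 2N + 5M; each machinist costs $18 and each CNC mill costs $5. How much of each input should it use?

N* = 0, M* = 32.2

The inputs are perfect substitutes, so the firm uses whichever has the lower cost per unit of output.
Cost per unit of output via N is w/2 = 9; via M it is r/5 = 1. M is cheaper.
Producing q = 161 with M alone: N = 0, M = 32.2.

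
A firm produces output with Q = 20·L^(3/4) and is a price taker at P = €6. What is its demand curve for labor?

L(w) = (90/w)^(4)

MP_L = (3/4)·20·L^(-1/4) = 15·L^(-1/4).
Setting P·MP_L = w: 90·L^(-1/4) = w.
Solving for L: L^(-1/4) = w/90, so L = (90/w)^(4).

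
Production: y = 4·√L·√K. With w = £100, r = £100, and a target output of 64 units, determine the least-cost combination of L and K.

Cost minimization requires the marginal rate of technical substitution to equal the input-price ratio: MP_L/MP_K = w/r.
Here MP_L/MP_K = (1/2)·(K/L)/(1/2) = (K/L). Setting this equal to 100/100 = 1 gives K = L.
Substituting into y = 64: 4·L^(1/2)·(L)^(1/2) = 64.
Solving, L = 16 and K = 16.

L* = 16, K* = 16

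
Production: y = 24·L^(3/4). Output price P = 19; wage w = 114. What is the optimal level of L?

L* = 81

MP_L = (3/4)·24·L^(-1/4) = 18·L^(-1/4).
Profit maximization for a price taker requires P·MP_L = w: 19·18·L^(-1/4) = 114.
So L^(-1/4) = 1/3, which gives L = 81.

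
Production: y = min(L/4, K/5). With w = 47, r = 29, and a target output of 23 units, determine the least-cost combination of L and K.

L* = 92, K* = 115

With a fixed-proportions technology, the cost-minimizing bundle uses no slack in either input: L/4 = K/5 = y.
So L = 4·23 = 92 and K = 5·23 = 115.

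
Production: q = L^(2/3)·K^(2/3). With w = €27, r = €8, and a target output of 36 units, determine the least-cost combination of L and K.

L* = 8, K* = 27

Cost minimization requires the marginal rate of technical substitution to equal the input-price ratio: MP_L/MP_K = w/r.
Here MP_L/MP_K = (2/3)·(K/L)/(2/3) = (K/L). Setting this equal to 27/8 = 3.375 gives K = 3.375L.
Substituting into q = 36: L^(2/3)·(3.375L)^(2/3) = 36.
Solving, L = 8 and K = 27.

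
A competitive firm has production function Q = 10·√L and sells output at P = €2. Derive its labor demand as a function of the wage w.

L(w) = 100/w²

MP_L = (1/2)·10·L^(-1/2) = 5·L^(-1/2).
Setting P·MP_L = w: 10·L^(-1/2) = w.
Solving for L: L^(-1/2) = w/10, so L = (10/w)^(2).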